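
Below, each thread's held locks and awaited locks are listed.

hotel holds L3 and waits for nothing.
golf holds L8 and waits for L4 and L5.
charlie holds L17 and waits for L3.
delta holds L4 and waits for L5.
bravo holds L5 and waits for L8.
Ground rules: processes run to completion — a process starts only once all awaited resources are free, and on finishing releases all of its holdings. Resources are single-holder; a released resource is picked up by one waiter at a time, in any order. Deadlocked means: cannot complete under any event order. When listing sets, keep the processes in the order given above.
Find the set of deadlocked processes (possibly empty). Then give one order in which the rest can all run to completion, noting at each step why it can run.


The deadlocked set is golf, delta and bravo.
Key observation: nobody on the ring golf -> delta -> bravo -> golf can start until another member finishes, which never happens; no other process is dragged down with it.
One completion order for the rest: hotel, charlie.
Verifying each step:
  run hotel (it waits on nothing); releases L3
  charlie: everything it awaited (L3) is free; runs, freeing L17


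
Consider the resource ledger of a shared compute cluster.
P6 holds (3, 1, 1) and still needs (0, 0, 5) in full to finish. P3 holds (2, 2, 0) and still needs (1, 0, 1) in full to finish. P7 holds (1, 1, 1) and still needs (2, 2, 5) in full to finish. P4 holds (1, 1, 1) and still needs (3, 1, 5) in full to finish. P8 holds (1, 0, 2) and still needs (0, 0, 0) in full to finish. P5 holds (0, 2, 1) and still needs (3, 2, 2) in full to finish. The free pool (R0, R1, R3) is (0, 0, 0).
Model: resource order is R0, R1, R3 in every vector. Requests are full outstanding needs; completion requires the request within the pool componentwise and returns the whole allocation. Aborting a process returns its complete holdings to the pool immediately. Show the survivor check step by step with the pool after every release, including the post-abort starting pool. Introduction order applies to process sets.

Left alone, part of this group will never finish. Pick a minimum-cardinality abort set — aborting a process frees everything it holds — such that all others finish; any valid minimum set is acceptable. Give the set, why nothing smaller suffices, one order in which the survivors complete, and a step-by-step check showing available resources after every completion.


Minimum abort set: P6 and P4.
Key observation: aborting P6 and P4 returns (4, 2, 2), and P7 — hopeless before — runs at step 4 with the returned capacity in the pool.
Minimality, checking each single-abort alternative: P6 alone leaves P7 blocked (short on R3); P3 alone leaves P6 blocked (short on R3); P7 alone leaves P6 blocked (short on R3); P4 alone leaves P6 blocked (short on R3); P8 alone leaves P6 blocked (short on R3); P5 alone leaves P6 blocked (short on R3).
The survivors complete as P5, P3, P8, P7. Walking it through (starting from the post-abort pool):
  pool = (4, 2, 2)
  P5: need (3, 2, 2) fits (4, 2, 2); releases (0, 2, 1), pool now (4, 4, 3)
  P3: need (1, 0, 1) fits (4, 4, 3); releases (2, 2, 0), pool now (6, 6, 3)
  P8: need (0, 0, 0) fits (6, 6, 3); releases (1, 0, 2), pool now (7, 6, 5)
  P7: need (2, 2, 5) fits (7, 6, 5); releases (1, 1, 1), pool now (8, 7, 6)


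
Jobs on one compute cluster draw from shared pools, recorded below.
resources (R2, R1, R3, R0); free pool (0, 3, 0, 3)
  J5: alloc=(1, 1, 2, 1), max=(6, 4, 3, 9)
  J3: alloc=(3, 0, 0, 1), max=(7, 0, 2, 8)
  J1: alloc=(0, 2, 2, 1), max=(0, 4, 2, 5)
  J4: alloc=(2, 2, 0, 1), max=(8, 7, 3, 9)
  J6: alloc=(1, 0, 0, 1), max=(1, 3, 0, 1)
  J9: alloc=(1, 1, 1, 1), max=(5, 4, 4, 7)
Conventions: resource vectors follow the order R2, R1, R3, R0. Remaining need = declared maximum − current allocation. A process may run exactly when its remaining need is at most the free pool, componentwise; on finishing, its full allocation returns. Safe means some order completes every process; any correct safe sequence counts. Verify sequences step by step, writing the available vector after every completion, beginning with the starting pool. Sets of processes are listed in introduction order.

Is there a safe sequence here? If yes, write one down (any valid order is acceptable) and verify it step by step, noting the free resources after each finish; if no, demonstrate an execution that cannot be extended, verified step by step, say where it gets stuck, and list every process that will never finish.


UNSAFE.
Key observation: the pool after J6, J1 is (1, 5, 2, 5); every surviving request exceeds it in R2, so progress ends there.
A maximal execution: J6, J1 — then nothing else fits. Check, step by step:
  pool = (0, 3, 0, 3)
  J6 needs (0, 3, 0, 0) <= (0, 3, 0, 3) -> finishes; pool += (1, 0, 0, 1) = (1, 3, 0, 4)
  J1 needs (0, 2, 0, 4) <= (1, 3, 0, 4) -> finishes; pool += (0, 2, 2, 1) = (1, 5, 2, 5)
  J5 still needs (5, 3, 1, 8) but only (1, 5, 2, 5) is free — short on R2 and R0
  J3 still needs (4, 0, 2, 7) but only (1, 5, 2, 5) is free — short on R2 and R0
  J4 still needs (6, 5, 3, 8) but only (1, 5, 2, 5) is free — short on R2, R3 and R0
  J9 still needs (4, 3, 3, 6) but only (1, 5, 2, 5) is free — short on R2, R3 and R0
Permanently blocked: J5, J3, J4 and J9.


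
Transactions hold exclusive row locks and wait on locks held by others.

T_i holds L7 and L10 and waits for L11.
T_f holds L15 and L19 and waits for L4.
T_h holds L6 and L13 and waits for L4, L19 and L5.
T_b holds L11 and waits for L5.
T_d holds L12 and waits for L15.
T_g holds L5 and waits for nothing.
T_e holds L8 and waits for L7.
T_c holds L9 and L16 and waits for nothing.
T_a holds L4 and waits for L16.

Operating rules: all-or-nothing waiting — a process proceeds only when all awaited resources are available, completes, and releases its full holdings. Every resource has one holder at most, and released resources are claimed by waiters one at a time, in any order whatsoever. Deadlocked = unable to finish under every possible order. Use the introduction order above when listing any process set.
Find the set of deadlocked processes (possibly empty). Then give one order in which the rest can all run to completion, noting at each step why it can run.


Nothing here is deadlocked.
Key observation: the wait relation is loop-free; peeling off processes with no waits unwinds the whole state.
A valid finishing order for the others: T_g, T_c, T_a, T_f, T_d, T_h, T_b, T_i, T_e.
Step-by-step check:
  T_g waits on nothing -> runs at once and releases L5
  T_c waits on nothing -> runs at once and releases L9 and L16
  T_a waits on L16 — all released -> runs and releases L4
  T_f waits on L4 — all released -> runs and releases L15 and L19
  T_d waits on L15 — all released -> runs and releases L12
  T_h waits on L4, L19 and L5 — all released -> runs and releases L6 and L13
  T_b waits on L5 — all released -> runs and releases L11
  T_i waits on L11 — all released -> runs and releases L7 and L10
  T_e waits on L7 — all released -> runs and releases L8


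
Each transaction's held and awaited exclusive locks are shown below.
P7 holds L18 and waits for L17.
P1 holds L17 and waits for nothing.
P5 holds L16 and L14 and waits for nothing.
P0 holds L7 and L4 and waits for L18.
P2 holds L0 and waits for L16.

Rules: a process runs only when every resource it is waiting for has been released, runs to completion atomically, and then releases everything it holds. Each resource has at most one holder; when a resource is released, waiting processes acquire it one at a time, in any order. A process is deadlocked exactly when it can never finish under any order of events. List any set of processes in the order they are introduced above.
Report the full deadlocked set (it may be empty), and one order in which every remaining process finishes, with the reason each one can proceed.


The deadlocked set is empty.
Key observation: although several processes wait, no cycle exists — each chain bottoms out at a free runner.
The rest can finish in the order P1, P5, P2, P7, P0.
Verifying each step:
  run P1 (it waits on nothing); releases L17
  run P5 (it waits on nothing); releases L16 and L14
  run P2 (all its waits — L16 — are resolved); releases L0
  run P7 (all its waits — L17 — are resolved); releases L18
  run P0 (all its waits — L18 — are resolved); releases L7 and L4


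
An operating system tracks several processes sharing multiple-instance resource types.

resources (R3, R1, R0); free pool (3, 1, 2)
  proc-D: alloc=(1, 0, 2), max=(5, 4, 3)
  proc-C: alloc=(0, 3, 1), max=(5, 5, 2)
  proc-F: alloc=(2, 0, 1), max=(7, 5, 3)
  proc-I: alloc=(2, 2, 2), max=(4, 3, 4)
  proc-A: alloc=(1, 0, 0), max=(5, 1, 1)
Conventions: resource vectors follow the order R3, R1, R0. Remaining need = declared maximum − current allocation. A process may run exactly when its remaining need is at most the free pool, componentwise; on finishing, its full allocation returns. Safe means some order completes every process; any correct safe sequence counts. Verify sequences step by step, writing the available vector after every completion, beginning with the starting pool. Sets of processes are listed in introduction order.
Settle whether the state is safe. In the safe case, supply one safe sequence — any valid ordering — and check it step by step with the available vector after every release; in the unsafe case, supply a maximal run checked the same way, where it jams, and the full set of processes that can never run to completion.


The state is SAFE; one workable sequence: proc-I, proc-C, proc-D, proc-A, proc-F.
Key observation: the order's first zero-slack moment is proc-I ((2, 1, 2) needed, (3, 1, 2) free — a requested resource with nothing to spare).
Verifying each step:
  pool = (3, 1, 2)
  proc-I: need (2, 1, 2) fits (3, 1, 2); releases (2, 2, 2), pool now (5, 3, 4)
  proc-C: need (5, 2, 1) fits (5, 3, 4); releases (0, 3, 1), pool now (5, 6, 5)
  proc-D: need (4, 4, 1) fits (5, 6, 5); releases (1, 0, 2), pool now (6, 6, 7)
  proc-A: need (4, 1, 1) fits (6, 6, 7); releases (1, 0, 0), pool now (7, 6, 7)
  proc-F: need (5, 5, 2) fits (7, 6, 7); releases (2, 0, 1), pool now (9, 6, 8)


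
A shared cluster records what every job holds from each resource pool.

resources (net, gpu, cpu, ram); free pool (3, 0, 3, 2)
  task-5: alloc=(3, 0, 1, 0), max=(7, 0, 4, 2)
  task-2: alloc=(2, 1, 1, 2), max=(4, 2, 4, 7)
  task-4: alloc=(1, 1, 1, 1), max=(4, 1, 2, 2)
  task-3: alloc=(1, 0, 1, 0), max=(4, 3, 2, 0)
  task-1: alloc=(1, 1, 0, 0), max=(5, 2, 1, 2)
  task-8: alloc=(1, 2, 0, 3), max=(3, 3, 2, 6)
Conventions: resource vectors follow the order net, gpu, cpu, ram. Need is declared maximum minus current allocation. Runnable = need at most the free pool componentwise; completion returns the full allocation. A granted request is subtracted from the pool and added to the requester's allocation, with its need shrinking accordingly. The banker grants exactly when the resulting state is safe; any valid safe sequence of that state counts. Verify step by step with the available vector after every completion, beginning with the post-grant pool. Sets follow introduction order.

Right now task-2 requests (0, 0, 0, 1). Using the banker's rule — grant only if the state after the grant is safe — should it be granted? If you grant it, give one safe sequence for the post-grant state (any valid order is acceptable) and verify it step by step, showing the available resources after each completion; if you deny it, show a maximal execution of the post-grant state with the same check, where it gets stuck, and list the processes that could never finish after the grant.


DENY — the pretend-granted state is unsafe.
Key observation: after task-4, task-1, task-5 the pool peaks at (8, 2, 5, 2), and each blocked process is short somewhere: task-2 on ram; task-3 on gpu; task-8 on ram.
After a pretend grant, a maximal execution: task-4, task-1, task-5 — then nothing else fits. Walking it through:
  pool = (3, 0, 3, 1)
  task-4 needs (3, 0, 1, 1) <= (3, 0, 3, 1) -> finishes; pool += (1, 1, 1, 1) = (4, 1, 4, 2)
  task-1 needs (4, 1, 1, 2) <= (4, 1, 4, 2) -> finishes; pool += (1, 1, 0, 0) = (5, 2, 4, 2)
  task-5 needs (4, 0, 3, 2) <= (5, 2, 4, 2) -> finishes; pool += (3, 0, 1, 0) = (8, 2, 5, 2)
  task-2 still needs (2, 1, 3, 4) but only (8, 2, 5, 2) is free — short on ram
  task-3 still needs (3, 3, 1, 0) but only (8, 2, 5, 2) is free — short on gpu
  task-8 still needs (2, 1, 2, 3) but only (8, 2, 5, 2) is free — short on ram
Had the request been granted, task-2, task-3 and task-8 could never finish.


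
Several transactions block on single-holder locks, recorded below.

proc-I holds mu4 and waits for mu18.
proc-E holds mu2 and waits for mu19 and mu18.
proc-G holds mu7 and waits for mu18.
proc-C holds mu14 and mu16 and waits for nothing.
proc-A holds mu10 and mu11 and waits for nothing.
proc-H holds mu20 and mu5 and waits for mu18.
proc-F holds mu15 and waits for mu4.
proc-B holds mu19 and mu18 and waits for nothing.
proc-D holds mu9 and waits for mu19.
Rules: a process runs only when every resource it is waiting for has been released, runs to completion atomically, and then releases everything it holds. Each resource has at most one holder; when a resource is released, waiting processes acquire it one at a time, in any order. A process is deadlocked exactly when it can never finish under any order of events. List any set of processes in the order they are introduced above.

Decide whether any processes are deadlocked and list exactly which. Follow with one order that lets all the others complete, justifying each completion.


No process is deadlocked.
Key observation: all waits point, directly or indirectly, at processes that can finish, so nothing is permanently blocked.
One completion order for the rest: proc-A, proc-B, proc-G, proc-C, proc-H, proc-E, proc-D, proc-I, proc-F.
Check, step by step:
  proc-A waits on nothing -> runs at once and releases mu10 and mu11
  proc-B waits on nothing -> runs at once and releases mu19 and mu18
  proc-G: everything it awaited (mu18) is free; runs, freeing mu7
  proc-C waits on nothing -> runs at once and releases mu14 and mu16
  proc-H: everything it awaited (mu18) is free; runs, freeing mu20 and mu5
  proc-E: everything it awaited (mu19 and mu18) is free; runs, freeing mu2
  proc-D: everything it awaited (mu19) is free; runs, freeing mu9
  proc-I: everything it awaited (mu18) is free; runs, freeing mu4
  proc-F: everything it awaited (mu4) is free; runs, freeing mu15


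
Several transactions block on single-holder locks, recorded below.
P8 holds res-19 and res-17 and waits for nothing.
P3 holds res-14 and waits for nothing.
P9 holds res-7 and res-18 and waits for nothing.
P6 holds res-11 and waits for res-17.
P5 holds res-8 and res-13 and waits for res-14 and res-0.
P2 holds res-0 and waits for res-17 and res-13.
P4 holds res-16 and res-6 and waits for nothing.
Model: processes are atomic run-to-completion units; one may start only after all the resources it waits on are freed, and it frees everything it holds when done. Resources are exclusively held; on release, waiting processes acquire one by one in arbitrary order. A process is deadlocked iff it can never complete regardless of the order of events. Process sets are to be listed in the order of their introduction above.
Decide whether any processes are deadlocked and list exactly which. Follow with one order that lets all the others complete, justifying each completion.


The deadlocked set is P5 and P2.
Key observation: along P5 -> P2 -> P5, each member waits on what the next one holds — a deadlock; no other process is dragged down with it.
The rest can finish in the order P9, P4, P3, P8, P6.
Walking it through:
  P9: no waits; runs immediately, freeing res-7 and res-18
  P4: no waits; runs immediately, freeing res-16 and res-6
  P3: no waits; runs immediately, freeing res-14
  P8: no waits; runs immediately, freeing res-19 and res-17
  run P6 (all its waits — res-17 — are resolved); releases res-11


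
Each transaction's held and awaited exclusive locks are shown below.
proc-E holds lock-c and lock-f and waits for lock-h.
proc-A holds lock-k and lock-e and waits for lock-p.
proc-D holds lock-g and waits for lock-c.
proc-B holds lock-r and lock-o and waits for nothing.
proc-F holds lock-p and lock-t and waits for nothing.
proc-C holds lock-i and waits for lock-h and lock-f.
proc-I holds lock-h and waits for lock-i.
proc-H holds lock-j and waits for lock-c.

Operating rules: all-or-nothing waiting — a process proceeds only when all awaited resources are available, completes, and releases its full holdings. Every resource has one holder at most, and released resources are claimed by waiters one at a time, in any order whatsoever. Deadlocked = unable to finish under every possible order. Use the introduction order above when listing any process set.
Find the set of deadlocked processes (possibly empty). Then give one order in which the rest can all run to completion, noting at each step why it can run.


Deadlocked set: proc-E, proc-D, proc-C, proc-I and proc-H.
Key observation: proc-E -> proc-I -> proc-C -> proc-E is a circular wait — nothing in it can go first; proc-D and proc-H wait into the deadlock from upstream.
The rest can finish in the order proc-F, proc-B, proc-A.
Check, step by step:
  proc-F waits on nothing -> runs at once and releases lock-p and lock-t
  proc-B waits on nothing -> runs at once and releases lock-r and lock-o
  proc-A waits on lock-p — all released -> runs and releases lock-k and lock-e


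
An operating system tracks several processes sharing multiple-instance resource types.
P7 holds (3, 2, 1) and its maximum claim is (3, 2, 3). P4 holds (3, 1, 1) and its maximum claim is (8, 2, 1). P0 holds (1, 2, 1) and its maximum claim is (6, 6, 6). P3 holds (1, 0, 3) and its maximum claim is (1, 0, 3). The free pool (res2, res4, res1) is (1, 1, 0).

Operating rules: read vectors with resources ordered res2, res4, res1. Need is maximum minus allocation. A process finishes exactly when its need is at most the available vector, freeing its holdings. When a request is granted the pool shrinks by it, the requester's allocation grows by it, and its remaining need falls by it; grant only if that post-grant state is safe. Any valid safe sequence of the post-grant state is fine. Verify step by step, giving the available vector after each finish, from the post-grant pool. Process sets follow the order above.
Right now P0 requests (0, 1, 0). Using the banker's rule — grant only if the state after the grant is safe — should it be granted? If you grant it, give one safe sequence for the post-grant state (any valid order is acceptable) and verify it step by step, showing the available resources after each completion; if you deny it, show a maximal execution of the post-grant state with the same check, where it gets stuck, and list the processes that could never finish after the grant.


GRANT — the state after the grant stays safe, e.g. via P3, P7, P4, P0.
Key observation: even at the reduced pool (1, 0, 0), P3 fits immediately, so safety survives the grant.
Verifying the post-grant state step by step:
  pool = (1, 0, 0)
  run P3 (needs (0, 0, 0), free (1, 0, 0)); after release of (1, 0, 3) the pool is (2, 0, 3)
  run P7 (needs (0, 0, 2), free (2, 0, 3)); after release of (3, 2, 1) the pool is (5, 2, 4)
  run P4 (needs (5, 1, 0), free (5, 2, 4)); after release of (3, 1, 1) the pool is (8, 3, 5)
  run P0 (needs (5, 3, 5), free (8, 3, 5)); after release of (1, 3, 1) the pool is (9, 6, 6)


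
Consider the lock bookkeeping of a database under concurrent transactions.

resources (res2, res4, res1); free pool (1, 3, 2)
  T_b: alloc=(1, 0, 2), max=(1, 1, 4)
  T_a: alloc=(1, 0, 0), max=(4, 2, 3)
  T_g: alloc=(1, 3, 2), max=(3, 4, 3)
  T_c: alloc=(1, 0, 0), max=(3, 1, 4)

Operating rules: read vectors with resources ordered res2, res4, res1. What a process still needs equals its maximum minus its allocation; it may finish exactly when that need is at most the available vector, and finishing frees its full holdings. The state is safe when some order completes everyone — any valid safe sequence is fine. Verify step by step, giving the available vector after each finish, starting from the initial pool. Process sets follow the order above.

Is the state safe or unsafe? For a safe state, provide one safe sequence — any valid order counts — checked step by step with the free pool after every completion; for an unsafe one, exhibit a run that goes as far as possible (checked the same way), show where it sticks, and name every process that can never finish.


SAFE, for example via the order T_b, T_g, T_c, T_a.
Key observation: the order's first zero-slack moment is T_b ((0, 1, 2) needed, (1, 3, 2) free — a requested resource with nothing to spare).
Step-by-step check:
  pool = (1, 3, 2)
  T_b needs (0, 1, 2) <= (1, 3, 2) -> finishes; pool += (1, 0, 2) = (2, 3, 4)
  T_g needs (2, 1, 1) <= (2, 3, 4) -> finishes; pool += (1, 3, 2) = (3, 6, 6)
  T_c needs (2, 1, 4) <= (3, 6, 6) -> finishes; pool += (1, 0, 0) = (4, 6, 6)
  T_a needs (3, 2, 3) <= (4, 6, 6) -> finishes; pool += (1, 0, 0) = (5, 6, 6)


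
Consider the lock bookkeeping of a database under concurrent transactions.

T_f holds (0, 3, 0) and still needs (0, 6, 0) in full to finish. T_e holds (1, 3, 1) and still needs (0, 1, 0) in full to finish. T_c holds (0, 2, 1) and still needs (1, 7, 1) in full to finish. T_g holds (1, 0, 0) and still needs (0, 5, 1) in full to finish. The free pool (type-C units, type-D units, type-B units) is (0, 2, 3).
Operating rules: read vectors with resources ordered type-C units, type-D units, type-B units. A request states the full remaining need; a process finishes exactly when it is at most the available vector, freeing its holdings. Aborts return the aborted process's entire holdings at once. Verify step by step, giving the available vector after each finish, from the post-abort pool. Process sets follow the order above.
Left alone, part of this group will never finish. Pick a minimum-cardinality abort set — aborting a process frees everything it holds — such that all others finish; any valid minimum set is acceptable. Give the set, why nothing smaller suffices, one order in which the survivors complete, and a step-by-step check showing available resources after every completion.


The answer: abort T_c.
Key observation: T_f could never have finished before the abort; with (0, 2, 1) returned by T_c, it fits at step 2.
No smaller set exists: with zero aborts the deadlock remains.
One survivor order: T_e, T_f, T_g. Walking it through (post-abort pool first):
  pool = (0, 4, 4)
  run T_e (needs (0, 1, 0), free (0, 4, 4)); after release of (1, 3, 1) the pool is (1, 7, 5)
  run T_f (needs (0, 6, 0), free (1, 7, 5)); after release of (0, 3, 0) the pool is (1, 10, 5)
  run T_g (needs (0, 5, 1), free (1, 10, 5)); after release of (1, 0, 0) the pool is (2, 10, 5)


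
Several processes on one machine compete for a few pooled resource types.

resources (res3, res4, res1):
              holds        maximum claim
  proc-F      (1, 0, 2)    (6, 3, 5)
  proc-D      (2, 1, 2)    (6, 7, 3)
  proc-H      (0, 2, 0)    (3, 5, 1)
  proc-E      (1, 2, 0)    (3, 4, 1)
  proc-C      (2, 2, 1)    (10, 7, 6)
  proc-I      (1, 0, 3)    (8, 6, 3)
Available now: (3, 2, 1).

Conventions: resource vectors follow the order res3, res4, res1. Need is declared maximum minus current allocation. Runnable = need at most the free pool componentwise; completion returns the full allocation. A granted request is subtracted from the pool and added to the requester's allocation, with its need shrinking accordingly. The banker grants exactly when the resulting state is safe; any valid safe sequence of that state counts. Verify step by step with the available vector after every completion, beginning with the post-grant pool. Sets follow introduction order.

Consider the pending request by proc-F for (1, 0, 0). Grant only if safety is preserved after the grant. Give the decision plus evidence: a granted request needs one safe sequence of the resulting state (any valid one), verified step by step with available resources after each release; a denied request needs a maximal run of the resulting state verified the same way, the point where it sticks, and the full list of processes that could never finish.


DENY: after the grant no complete ordering would exist.
Key observation: no order helps: past proc-E, proc-H, the free pool tops out at (3, 6, 1), below what each blocked process needs in res3.
On the post-grant state, proc-E, proc-H is a maximal run — nothing extends it. Walking it through:
  pool = (2, 2, 1)
  proc-E needs (2, 2, 1) <= (2, 2, 1) -> finishes; pool += (1, 2, 0) = (3, 4, 1)
  proc-H needs (3, 3, 1) <= (3, 4, 1) -> finishes; pool += (0, 2, 0) = (3, 6, 1)
  proc-F still needs (4, 3, 3) but only (3, 6, 1) is free — short on res3 and res1
  proc-D still needs (4, 6, 1) but only (3, 6, 1) is free — short on res3
  proc-C still needs (8, 5, 5) but only (3, 6, 1) is free — short on res3 and res1
  proc-I still needs (7, 6, 0) but only (3, 6, 1) is free — short on res3
Processes that could never finish after the grant: proc-F, proc-D, proc-C and proc-I.


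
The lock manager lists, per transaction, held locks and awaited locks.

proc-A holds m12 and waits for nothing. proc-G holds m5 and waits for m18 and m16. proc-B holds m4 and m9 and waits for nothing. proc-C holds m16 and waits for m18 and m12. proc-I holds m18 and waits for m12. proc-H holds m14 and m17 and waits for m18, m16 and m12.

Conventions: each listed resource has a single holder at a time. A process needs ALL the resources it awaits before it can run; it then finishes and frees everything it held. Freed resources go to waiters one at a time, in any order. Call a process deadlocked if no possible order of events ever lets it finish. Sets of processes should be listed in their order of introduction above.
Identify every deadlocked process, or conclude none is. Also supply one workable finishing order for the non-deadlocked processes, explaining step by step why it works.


No process is deadlocked.
Key observation: all waits point, directly or indirectly, at processes that can finish, so nothing is permanently blocked.
The rest can finish in the order proc-A, proc-I, proc-B, proc-C, proc-G, proc-H.
Walking it through:
  proc-A waits on nothing -> runs at once and releases m12
  proc-I waits on m12 — all released -> runs and releases m18
  proc-B waits on nothing -> runs at once and releases m4 and m9
  proc-C waits on m18 and m12 — all released -> runs and releases m16
  proc-G waits on m18 and m16 — all released -> runs and releases m5
  proc-H waits on m18, m16 and m12 — all released -> runs and releases m14 and m17


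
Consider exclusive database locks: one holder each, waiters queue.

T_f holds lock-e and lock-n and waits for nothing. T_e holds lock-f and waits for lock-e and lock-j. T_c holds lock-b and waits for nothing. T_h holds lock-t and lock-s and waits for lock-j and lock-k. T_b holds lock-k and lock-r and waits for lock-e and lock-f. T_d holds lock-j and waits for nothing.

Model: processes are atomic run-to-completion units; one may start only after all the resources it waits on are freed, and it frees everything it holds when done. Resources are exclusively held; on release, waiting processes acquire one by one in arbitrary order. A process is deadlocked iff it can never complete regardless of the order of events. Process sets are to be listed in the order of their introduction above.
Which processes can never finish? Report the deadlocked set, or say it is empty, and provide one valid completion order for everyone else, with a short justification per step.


The deadlocked set is empty.
Key observation: although several processes wait, no cycle exists — each chain bottoms out at a free runner.
One completion order for the rest: T_f, T_d, T_e, T_b, T_h, T_c.
Check, step by step:
  T_f: no waits; runs immediately, freeing lock-e and lock-n
  T_d: no waits; runs immediately, freeing lock-j
  T_e waits on lock-e and lock-j — all released -> runs and releases lock-f
  T_b waits on lock-e and lock-f — all released -> runs and releases lock-k and lock-r
  T_h waits on lock-j and lock-k — all released -> runs and releases lock-t and lock-s
  T_c: no waits; runs immediately, freeing lock-b


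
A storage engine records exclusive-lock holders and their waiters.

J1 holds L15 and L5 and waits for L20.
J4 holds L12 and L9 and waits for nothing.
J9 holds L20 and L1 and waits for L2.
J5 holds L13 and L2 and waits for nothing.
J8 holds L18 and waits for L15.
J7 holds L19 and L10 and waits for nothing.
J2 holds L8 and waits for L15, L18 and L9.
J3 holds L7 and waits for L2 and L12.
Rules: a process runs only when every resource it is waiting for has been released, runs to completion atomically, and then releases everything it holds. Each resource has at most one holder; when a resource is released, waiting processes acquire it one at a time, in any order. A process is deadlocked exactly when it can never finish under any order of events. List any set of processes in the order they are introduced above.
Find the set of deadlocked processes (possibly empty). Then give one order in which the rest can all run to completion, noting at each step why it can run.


Nothing here is deadlocked.
Key observation: all waits point, directly or indirectly, at processes that can finish, so nothing is permanently blocked.
A valid finishing order for the others: J5, J9, J4, J1, J7, J8, J3, J2.
Check, step by step:
  J5: no waits; runs immediately, freeing L13 and L2
  run J9 (all its waits — L2 — are resolved); releases L20 and L1
  J4: no waits; runs immediately, freeing L12 and L9
  run J1 (all its waits — L20 — are resolved); releases L15 and L5
  J7: no waits; runs immediately, freeing L19 and L10
  run J8 (all its waits — L15 — are resolved); releases L18
  run J3 (all its waits — L2 and L12 — are resolved); releases L7
  run J2 (all its waits — L15, L18 and L9 — are resolved); releases L8


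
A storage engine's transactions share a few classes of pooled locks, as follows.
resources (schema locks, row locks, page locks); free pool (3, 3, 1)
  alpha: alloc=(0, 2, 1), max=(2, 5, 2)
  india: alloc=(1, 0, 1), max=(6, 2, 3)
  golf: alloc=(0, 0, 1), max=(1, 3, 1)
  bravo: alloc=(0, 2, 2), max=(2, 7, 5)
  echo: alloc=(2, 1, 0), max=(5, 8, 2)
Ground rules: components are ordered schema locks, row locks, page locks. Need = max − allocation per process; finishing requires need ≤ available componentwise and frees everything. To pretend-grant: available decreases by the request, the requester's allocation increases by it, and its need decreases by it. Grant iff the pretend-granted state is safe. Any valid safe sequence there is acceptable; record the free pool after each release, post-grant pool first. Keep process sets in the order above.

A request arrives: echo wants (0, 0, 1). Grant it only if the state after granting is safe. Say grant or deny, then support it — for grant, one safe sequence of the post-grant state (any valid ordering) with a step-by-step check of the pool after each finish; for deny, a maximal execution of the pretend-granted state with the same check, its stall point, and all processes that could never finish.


DENY — the pretend-granted state is unsafe.
Key observation: after golf, alpha the pool peaks at (3, 5, 2), and each blocked process is short somewhere: india on schema locks; bravo on page locks; echo on row locks.
After a pretend grant, a maximal execution: golf, alpha — then nothing else fits. Verifying each step:
  pool = (3, 3, 0)
  golf needs (1, 3, 0) <= (3, 3, 0) -> finishes; pool += (0, 0, 1) = (3, 3, 1)
  alpha needs (2, 3, 1) <= (3, 3, 1) -> finishes; pool += (0, 2, 1) = (3, 5, 2)
  blocked: india wants (5, 2, 2), pool (3, 5, 2) — not enough schema locks
  blocked: bravo wants (2, 5, 3), pool (3, 5, 2) — not enough page locks
  blocked: echo wants (3, 7, 1), pool (3, 5, 2) — not enough row locks
Had the request been granted, india, bravo and echo could never finish.


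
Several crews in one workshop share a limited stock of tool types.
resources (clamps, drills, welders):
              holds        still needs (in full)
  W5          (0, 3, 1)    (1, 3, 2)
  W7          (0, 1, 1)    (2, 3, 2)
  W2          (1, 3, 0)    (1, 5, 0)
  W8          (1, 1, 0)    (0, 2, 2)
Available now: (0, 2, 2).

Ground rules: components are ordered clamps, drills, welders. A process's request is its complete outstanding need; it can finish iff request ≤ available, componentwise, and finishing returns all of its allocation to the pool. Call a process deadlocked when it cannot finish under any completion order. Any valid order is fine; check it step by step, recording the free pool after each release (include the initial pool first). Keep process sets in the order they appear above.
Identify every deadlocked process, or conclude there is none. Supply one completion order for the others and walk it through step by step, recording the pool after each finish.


The deadlocked set is empty.
Key observation: W8 fits the free pool immediately, and its release cascades until everyone finishes.
One completion order for the rest: W8, W5, W2, W7. Check, step by step:
  pool = (0, 2, 2)
  run W8 (needs (0, 2, 2), free (0, 2, 2)); after release of (1, 1, 0) the pool is (1, 3, 2)
  run W5 (needs (1, 3, 2), free (1, 3, 2)); after release of (0, 3, 1) the pool is (1, 6, 3)
  run W2 (needs (1, 5, 0), free (1, 6, 3)); after release of (1, 3, 0) the pool is (2, 9, 3)
  run W7 (needs (2, 3, 2), free (2, 9, 3)); after release of (0, 1, 1) the pool is (2, 10, 4)


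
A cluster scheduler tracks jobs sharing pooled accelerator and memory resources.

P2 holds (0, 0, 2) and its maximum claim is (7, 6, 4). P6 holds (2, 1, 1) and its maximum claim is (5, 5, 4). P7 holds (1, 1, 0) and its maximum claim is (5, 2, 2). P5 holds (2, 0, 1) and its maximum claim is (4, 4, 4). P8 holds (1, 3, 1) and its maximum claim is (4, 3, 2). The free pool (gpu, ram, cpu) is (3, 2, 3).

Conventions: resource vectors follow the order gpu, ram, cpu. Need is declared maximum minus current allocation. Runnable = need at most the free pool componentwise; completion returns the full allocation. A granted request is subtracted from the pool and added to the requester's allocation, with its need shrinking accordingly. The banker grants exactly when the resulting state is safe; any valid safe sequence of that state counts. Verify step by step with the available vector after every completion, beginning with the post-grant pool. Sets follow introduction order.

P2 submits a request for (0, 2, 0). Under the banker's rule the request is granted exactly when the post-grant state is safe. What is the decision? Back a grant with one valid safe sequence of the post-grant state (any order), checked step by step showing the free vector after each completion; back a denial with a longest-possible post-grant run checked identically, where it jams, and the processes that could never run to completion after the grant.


GRANT — the state after the grant stays safe, e.g. via P8, P7, P6, P2, P5.
Key observation: even at the reduced pool (3, 0, 3), P8 fits immediately, so safety survives the grant.
Step-by-step check of the post-grant state:
  pool = (3, 0, 3)
  P8: need (3, 0, 1) fits (3, 0, 3); releases (1, 3, 1), pool now (4, 3, 4)
  P7: need (4, 1, 2) fits (4, 3, 4); releases (1, 1, 0), pool now (5, 4, 4)
  P6: need (3, 4, 3) fits (5, 4, 4); releases (2, 1, 1), pool now (7, 5, 5)
  P2: need (7, 4, 2) fits (7, 5, 5); releases (0, 2, 2), pool now (7, 7, 7)
  P5: need (2, 4, 3) fits (7, 7, 7); releases (2, 0, 1), pool now (9, 7, 8)


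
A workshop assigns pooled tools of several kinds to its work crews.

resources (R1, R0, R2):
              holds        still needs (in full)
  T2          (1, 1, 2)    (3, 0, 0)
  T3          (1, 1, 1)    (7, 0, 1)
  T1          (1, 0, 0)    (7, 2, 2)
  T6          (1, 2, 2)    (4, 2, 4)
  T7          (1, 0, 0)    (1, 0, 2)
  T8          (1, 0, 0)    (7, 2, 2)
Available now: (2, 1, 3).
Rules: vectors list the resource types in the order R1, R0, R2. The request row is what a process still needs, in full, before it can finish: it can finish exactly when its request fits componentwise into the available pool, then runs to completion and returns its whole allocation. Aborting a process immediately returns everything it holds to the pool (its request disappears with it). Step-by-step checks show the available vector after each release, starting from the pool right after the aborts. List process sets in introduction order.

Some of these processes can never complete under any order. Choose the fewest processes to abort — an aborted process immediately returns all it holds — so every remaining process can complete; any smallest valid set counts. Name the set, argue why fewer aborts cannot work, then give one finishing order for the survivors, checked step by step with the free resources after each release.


Minimum abort set: T3 and T8.
Key observation: T1 was stuck for good until T3 and T8 gave back (2, 1, 1); in the order shown it finishes at step 4.
Why nothing smaller works — every single abort fails: T2 alone leaves T3 blocked (short on R1); T3 alone leaves T1 blocked (short on R1); T1 alone leaves T3 blocked (short on R1); T6 alone leaves T3 blocked (short on R1); T7 alone leaves T3 blocked (short on R1); T8 alone leaves T3 blocked (short on R1).
The survivors complete as T6, T2, T7, T1. Walking it through (starting from the post-abort pool):
  pool = (4, 2, 4)
  T6 needs (4, 2, 4) <= (4, 2, 4) -> finishes; pool += (1, 2, 2) = (5, 4, 6)
  T2 needs (3, 0, 0) <= (5, 4, 6) -> finishes; pool += (1, 1, 2) = (6, 5, 8)
  T7 needs (1, 0, 2) <= (6, 5, 8) -> finishes; pool += (1, 0, 0) = (7, 5, 8)
  T1 needs (7, 2, 2) <= (7, 5, 8) -> finishes; pool += (1, 0, 0) = (8, 5, 8)


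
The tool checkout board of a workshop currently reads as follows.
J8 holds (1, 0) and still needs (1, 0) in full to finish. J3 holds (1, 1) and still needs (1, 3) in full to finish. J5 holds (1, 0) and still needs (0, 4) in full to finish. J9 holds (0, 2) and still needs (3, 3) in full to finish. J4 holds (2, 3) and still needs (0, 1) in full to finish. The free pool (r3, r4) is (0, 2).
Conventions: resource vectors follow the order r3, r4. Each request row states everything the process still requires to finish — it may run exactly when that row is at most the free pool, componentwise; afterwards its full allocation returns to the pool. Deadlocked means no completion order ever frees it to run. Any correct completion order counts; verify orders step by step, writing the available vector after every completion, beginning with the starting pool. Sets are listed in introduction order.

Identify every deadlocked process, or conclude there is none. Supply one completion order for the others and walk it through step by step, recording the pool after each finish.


No process is deadlocked.
Key observation: J4 can run right away; the returned allocation unlocks the remaining processes in turn.
A valid finishing order for the others: J4, J5, J8, J3, J9. Step-by-step check:
  pool = (0, 2)
  J4 needs (0, 1) <= (0, 2) -> finishes; pool += (2, 3) = (2, 5)
  J5 needs (0, 4) <= (2, 5) -> finishes; pool += (1, 0) = (3, 5)
  J8 needs (1, 0) <= (3, 5) -> finishes; pool += (1, 0) = (4, 5)
  J3 needs (1, 3) <= (4, 5) -> finishes; pool += (1, 1) = (5, 6)
  J9 needs (3, 3) <= (5, 6) -> finishes; pool += (0, 2) = (5, 8)


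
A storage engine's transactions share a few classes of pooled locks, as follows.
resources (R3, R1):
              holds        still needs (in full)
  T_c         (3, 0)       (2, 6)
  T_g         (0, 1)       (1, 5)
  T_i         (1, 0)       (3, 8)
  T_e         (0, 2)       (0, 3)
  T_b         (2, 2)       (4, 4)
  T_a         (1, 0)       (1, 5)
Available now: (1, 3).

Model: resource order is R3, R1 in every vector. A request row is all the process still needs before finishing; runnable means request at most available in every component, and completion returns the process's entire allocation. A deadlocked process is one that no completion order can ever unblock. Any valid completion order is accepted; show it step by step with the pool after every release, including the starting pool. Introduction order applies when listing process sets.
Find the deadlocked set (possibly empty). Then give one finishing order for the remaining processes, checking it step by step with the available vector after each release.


No process is deadlocked.
Key observation: T_e leads a chain of completions in which each release enables another process.
A valid finishing order for the others: T_e, T_g, T_a, T_c, T_b, T_i. Step-by-step check:
  pool = (1, 3)
  T_e: need (0, 3) fits (1, 3); releases (0, 2), pool now (1, 5)
  T_g: need (1, 5) fits (1, 5); releases (0, 1), pool now (1, 6)
  T_a: need (1, 5) fits (1, 6); releases (1, 0), pool now (2, 6)
  T_c: need (2, 6) fits (2, 6); releases (3, 0), pool now (5, 6)
  T_b: need (4, 4) fits (5, 6); releases (2, 2), pool now (7, 8)
  T_i: need (3, 8) fits (7, 8); releases (1, 0), pool now (8, 8)
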